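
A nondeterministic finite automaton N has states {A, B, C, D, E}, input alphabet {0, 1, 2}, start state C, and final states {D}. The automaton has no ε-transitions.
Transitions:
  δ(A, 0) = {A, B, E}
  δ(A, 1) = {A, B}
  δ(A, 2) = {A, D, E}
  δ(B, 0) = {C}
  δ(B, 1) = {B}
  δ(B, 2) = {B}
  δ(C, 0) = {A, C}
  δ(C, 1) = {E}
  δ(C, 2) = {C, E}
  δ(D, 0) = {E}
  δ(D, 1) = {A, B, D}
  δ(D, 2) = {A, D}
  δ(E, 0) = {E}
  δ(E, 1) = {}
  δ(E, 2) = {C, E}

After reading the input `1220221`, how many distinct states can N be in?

Start: {C}
read 1: {E}
read 2: {C, E}
read 2: {C, E}
read 0: {A, C, E}
read 2: {A, C, D, E}
read 2: {A, C, D, E}
read 1: {A, B, D, E}
Final reachable set {A, B, D, E} has 4 states.

4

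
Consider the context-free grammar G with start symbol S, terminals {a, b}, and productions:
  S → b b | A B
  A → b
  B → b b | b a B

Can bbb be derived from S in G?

S ⇒ AB ⇒ bB ⇒ bbb

yes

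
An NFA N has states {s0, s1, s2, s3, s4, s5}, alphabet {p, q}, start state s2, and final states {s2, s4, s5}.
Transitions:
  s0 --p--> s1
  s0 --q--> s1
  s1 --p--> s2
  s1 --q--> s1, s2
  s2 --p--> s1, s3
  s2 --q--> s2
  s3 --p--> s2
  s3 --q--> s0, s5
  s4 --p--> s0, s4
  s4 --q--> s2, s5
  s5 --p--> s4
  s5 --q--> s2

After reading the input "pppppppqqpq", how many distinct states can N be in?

4

Start: {s2}
read p: {s1, s3}
read p: {s2}
read p: {s1, s3}
read p: {s2}
read p: {s1, s3}
read p: {s2}
read p: {s1, s3}
read q: {s0, s1, s2, s5}
read q: {s1, s2}
read p: {s1, s2, s3}
read q: {s0, s1, s2, s5}
Final reachable set {s0, s1, s2, s5} has 4 states.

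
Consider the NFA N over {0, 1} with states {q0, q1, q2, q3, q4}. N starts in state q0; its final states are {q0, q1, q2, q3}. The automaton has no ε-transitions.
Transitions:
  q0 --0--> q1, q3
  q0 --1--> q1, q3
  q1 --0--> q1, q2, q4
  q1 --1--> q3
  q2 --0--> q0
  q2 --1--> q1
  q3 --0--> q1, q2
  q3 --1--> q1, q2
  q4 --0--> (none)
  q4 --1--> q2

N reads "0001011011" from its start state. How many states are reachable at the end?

3

Start: {q0}
read 0: {q1, q3}
read 0: {q1, q2, q4}
read 0: {q0, q1, q2, q4}
read 1: {q1, q2, q3}
read 0: {q0, q1, q2, q4}
read 1: {q1, q2, q3}
read 1: {q1, q2, q3}
read 0: {q0, q1, q2, q4}
read 1: {q1, q2, q3}
read 1: {q1, q2, q3}
Final reachable set {q1, q2, q3} has 3 states.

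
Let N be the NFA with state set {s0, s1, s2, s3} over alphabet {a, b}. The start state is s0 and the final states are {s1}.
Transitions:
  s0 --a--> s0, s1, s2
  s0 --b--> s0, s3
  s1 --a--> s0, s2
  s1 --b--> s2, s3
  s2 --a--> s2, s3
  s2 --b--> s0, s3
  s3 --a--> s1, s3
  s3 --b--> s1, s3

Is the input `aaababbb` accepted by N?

accepted

Start: {s0}
read a: {s0, s1, s2}
read a: {s0, s1, s2, s3}
read a: {s0, s1, s2, s3}
read b: {s0, s1, s2, s3}
read a: {s0, s1, s2, s3}
read b: {s0, s1, s2, s3}
read b: {s0, s1, s2, s3}
read b: {s0, s1, s2, s3}
Reachable ∩ accepting = {s1} — nonempty.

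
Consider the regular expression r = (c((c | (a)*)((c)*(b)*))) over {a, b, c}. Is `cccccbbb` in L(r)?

Split as c·ccccbbb: c matches c and ((c|(a)*)((c)*(b)*)) matches ccccbbb.

yes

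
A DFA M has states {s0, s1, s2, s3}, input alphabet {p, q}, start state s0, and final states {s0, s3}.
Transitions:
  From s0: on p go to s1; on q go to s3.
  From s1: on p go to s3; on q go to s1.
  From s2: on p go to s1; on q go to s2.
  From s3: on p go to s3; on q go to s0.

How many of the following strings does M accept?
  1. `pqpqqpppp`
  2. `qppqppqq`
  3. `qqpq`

2

`pqpqqpppp`: accepted
`qppqppqq`: accepted
`qqpq`: rejected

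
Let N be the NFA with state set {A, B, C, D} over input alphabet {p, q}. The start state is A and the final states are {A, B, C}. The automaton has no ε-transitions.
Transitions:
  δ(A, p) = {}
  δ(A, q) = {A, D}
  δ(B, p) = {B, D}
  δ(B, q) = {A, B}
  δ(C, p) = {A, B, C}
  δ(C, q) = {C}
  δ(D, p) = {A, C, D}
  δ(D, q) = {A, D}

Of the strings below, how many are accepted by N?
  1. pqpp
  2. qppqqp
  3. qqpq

pqpp: rejected
qppqqp: accepted
qqpq: accepted

2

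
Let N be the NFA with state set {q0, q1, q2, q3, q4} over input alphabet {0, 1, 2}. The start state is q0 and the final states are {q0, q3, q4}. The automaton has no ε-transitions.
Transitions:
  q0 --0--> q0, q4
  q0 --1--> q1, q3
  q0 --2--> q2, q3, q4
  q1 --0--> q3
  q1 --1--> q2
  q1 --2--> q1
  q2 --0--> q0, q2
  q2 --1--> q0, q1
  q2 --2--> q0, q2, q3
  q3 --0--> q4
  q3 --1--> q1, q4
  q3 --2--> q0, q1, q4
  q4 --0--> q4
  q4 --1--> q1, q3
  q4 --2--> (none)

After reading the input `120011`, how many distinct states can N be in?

Start: {q0}
read 1: {q1, q3}
read 2: {q0, q1, q4}
read 0: {q0, q3, q4}
read 0: {q0, q4}
read 1: {q1, q3}
read 1: {q1, q2, q4}
Final reachable set {q1, q2, q4} has 3 states.

3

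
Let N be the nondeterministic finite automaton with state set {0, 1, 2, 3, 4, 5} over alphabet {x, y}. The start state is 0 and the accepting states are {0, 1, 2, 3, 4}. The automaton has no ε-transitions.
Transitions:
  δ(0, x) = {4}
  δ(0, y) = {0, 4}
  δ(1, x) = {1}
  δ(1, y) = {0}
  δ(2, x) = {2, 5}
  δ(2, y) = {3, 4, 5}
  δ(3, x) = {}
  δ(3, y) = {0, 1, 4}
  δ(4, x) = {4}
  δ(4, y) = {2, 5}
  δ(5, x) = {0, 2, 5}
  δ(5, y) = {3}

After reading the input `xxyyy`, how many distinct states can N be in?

Start: {0}
read x: {4}
read x: {4}
read y: {2, 5}
read y: {3, 4, 5}
read y: {0, 1, 2, 3, 4, 5}
Final reachable set {0, 1, 2, 3, 4, 5} has 6 states.

6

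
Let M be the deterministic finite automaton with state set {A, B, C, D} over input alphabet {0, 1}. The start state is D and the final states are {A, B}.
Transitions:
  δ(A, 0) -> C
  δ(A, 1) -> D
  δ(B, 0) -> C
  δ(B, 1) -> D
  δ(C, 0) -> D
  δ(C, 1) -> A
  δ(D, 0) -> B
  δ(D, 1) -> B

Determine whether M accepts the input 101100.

rejected

D --1--> B
B --0--> C
C --1--> A
A --1--> D
D --0--> B
B --0--> C
End in state C, which is not an accepting state.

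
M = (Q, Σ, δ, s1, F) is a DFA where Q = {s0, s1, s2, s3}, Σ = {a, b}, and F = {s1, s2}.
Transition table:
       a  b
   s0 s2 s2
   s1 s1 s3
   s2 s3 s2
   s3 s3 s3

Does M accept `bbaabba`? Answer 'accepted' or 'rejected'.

rejected

s1 --b--> s3
s3 --b--> s3
s3 --a--> s3
s3 --a--> s3
s3 --b--> s3
s3 --b--> s3
s3 --a--> s3
End in state s3, which is not an accepting state.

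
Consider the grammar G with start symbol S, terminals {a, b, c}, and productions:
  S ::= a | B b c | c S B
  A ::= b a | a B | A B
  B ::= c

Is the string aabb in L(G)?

no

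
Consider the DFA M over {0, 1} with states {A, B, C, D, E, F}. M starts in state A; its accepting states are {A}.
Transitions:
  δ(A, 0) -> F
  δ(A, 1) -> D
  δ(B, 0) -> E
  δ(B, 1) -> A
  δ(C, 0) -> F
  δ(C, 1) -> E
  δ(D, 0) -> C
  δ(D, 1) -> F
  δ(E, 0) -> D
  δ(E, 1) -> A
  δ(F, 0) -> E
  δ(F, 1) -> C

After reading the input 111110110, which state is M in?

D

A --1--> D
D --1--> F
F --1--> C
C --1--> E
E --1--> A
A --0--> F
F --1--> C
C --1--> E
E --0--> D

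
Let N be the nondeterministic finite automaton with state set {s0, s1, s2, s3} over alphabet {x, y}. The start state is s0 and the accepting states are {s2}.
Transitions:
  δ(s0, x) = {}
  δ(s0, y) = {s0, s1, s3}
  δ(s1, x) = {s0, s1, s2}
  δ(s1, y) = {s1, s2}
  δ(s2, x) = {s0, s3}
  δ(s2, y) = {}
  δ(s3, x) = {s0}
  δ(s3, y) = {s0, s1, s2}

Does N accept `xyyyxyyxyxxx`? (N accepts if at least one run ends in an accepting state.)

Start: {s0}
read x: {}
The reachable set is empty and stays empty for the remaining 11 symbols.
Reachable ∩ accepting = {} — empty.

rejected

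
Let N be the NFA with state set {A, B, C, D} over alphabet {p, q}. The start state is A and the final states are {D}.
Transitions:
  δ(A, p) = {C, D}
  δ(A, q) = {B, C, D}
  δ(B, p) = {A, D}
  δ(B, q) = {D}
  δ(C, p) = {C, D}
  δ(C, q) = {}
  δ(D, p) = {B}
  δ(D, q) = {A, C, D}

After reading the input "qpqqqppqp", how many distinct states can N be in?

Start: {A}
read q: {B, C, D}
read p: {A, B, C, D}
read q: {A, B, C, D}
read q: {A, B, C, D}
read q: {A, B, C, D}
read p: {A, B, C, D}
read p: {A, B, C, D}
read q: {A, B, C, D}
read p: {A, B, C, D}
Final reachable set {A, B, C, D} has 4 states.

4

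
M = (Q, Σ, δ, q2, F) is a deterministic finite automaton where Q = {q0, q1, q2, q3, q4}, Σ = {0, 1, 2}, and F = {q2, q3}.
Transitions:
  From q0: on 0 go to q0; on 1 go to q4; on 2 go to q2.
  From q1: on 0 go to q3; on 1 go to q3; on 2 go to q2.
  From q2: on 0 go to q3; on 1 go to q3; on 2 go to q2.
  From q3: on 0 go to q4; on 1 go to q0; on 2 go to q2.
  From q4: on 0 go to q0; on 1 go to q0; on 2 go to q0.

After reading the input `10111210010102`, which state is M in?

q2

q2 --1--> q3
q3 --0--> q4
q4 --1--> q0
q0 --1--> q4
q4 --1--> q0
q0 --2--> q2
q2 --1--> q3
q3 --0--> q4
q4 --0--> q0
q0 --1--> q4
q4 --0--> q0
q0 --1--> q4
q4 --0--> q0
q0 --2--> q2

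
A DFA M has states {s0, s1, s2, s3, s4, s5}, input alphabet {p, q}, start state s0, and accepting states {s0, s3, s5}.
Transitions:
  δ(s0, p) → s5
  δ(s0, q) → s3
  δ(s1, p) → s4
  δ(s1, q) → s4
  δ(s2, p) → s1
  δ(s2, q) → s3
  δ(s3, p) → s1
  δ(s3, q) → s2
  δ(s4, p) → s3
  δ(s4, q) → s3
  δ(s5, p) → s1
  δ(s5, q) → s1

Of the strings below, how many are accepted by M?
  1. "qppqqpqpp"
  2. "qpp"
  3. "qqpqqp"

0

"qppqqpqpp": rejected
"qpp": rejected
"qqpqqp": rejected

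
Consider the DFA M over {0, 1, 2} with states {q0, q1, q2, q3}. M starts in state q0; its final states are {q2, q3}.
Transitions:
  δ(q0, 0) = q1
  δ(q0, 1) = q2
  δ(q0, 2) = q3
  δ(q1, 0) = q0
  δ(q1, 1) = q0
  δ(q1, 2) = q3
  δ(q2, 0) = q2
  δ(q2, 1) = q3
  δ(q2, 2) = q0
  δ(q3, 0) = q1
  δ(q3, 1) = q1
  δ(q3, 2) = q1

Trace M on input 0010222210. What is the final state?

q0 --0--> q1
q1 --0--> q0
q0 --1--> q2
q2 --0--> q2
q2 --2--> q0
q0 --2--> q3
q3 --2--> q1
q1 --2--> q3
q3 --1--> q1
q1 --0--> q0

q0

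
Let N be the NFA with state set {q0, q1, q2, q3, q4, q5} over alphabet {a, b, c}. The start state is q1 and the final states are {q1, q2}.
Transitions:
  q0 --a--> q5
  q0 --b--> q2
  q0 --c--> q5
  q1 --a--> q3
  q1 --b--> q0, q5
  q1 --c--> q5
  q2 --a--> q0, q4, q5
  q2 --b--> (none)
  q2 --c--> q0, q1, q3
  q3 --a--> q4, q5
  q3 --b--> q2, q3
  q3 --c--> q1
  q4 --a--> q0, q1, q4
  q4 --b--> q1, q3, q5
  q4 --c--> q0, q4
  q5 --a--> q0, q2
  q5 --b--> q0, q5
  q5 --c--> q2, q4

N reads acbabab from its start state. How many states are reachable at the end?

5

Start: {q1}
read a: {q3}
read c: {q1}
read b: {q0, q5}
read a: {q0, q2, q5}
read b: {q0, q2, q5}
read a: {q0, q2, q4, q5}
read b: {q0, q1, q2, q3, q5}
Final reachable set {q0, q1, q2, q3, q5} has 5 states.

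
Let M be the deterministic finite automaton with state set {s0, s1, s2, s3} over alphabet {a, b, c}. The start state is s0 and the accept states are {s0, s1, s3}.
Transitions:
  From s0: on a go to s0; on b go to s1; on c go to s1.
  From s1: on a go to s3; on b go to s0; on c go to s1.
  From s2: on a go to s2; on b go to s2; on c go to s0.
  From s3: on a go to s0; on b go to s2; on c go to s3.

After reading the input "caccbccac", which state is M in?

s3

s0 --c--> s1
s1 --a--> s3
s3 --c--> s3
s3 --c--> s3
s3 --b--> s2
s2 --c--> s0
s0 --c--> s1
s1 --a--> s3
s3 --c--> s3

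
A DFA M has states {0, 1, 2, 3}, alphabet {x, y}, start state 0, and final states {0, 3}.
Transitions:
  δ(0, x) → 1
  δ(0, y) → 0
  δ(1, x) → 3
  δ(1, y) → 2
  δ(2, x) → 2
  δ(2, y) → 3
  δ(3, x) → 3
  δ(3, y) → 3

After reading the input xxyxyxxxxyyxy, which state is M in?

0 --x--> 1
1 --x--> 3
3 --y--> 3
3 --x--> 3
3 --y--> 3
3 --x--> 3
3 --x--> 3
3 --x--> 3
3 --x--> 3
3 --y--> 3
3 --y--> 3
3 --x--> 3
3 --y--> 3

3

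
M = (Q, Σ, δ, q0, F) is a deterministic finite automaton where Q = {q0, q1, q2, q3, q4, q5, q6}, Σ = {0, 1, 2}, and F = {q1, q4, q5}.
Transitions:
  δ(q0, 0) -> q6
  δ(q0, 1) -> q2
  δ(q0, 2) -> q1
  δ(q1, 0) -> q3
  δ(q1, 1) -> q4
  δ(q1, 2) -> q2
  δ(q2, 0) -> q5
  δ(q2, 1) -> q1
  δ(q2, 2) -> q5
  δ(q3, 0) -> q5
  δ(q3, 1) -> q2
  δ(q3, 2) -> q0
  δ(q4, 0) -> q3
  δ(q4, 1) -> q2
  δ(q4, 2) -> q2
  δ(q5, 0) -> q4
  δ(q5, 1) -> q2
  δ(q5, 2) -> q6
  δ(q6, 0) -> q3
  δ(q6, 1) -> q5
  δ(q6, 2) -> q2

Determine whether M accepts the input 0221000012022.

q0 --0--> q6
q6 --2--> q2
q2 --2--> q5
q5 --1--> q2
q2 --0--> q5
q5 --0--> q4
q4 --0--> q3
q3 --0--> q5
q5 --1--> q2
q2 --2--> q5
q5 --0--> q4
q4 --2--> q2
q2 --2--> q5
End in state q5, which is an accepting state.

accepted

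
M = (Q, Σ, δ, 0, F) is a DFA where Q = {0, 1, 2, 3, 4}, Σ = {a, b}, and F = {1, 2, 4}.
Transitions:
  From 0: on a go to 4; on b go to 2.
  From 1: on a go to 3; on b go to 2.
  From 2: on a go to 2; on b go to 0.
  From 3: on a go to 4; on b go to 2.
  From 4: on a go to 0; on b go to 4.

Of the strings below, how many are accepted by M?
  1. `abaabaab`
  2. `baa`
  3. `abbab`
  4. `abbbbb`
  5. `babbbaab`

`abaabaab`: accepted
`baa`: accepted
`abbab`: accepted
`abbbbb`: accepted
`babbbaab`: accepted

5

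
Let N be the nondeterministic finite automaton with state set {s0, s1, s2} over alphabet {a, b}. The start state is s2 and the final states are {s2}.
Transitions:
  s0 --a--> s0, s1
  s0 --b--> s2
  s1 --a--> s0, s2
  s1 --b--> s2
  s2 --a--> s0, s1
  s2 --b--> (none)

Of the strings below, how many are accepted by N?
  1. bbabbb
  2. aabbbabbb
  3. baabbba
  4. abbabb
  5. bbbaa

0

bbabbb: rejected
aabbbabbb: rejected
baabbba: rejected
abbabb: rejected
bbbaa: rejected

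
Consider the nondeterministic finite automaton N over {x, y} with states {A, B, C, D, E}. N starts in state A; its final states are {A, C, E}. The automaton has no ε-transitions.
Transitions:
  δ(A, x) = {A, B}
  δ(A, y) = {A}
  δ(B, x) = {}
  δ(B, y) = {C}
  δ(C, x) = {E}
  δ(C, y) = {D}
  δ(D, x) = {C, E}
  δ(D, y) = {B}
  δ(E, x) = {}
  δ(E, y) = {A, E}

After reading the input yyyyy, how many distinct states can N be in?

1

Start: {A}
read y: {A}
read y: {A}
read y: {A}
read y: {A}
read y: {A}
Final reachable set {A} has 1 state.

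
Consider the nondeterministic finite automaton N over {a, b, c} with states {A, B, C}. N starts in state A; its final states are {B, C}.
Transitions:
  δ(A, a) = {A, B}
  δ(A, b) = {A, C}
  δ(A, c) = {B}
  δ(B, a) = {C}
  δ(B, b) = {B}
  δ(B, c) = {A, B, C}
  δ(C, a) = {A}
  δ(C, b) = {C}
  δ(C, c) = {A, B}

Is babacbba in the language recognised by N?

accepted

Start: {A}
read b: {A, C}
read a: {A, B}
read b: {A, B, C}
read a: {A, B, C}
read c: {A, B, C}
read b: {A, B, C}
read b: {A, B, C}
read a: {A, B, C}
Reachable ∩ accepting = {B, C} — nonempty.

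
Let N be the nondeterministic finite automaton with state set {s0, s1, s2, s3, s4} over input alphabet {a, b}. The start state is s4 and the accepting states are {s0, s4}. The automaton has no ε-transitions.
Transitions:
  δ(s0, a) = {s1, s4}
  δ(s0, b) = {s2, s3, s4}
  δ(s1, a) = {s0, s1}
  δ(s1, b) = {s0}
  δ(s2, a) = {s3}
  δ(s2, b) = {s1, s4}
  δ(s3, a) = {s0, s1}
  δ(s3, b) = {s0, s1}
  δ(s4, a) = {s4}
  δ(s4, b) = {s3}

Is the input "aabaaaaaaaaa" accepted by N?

accepted

Start: {s4}
read a: {s4}
read a: {s4}
read b: {s3}
read a: {s0, s1}
read a: {s0, s1, s4}
read a: {s0, s1, s4}
read a: {s0, s1, s4}
read a: {s0, s1, s4}
read a: {s0, s1, s4}
read a: {s0, s1, s4}
read a: {s0, s1, s4}
read a: {s0, s1, s4}
Reachable ∩ accepting = {s0, s4} — nonempty.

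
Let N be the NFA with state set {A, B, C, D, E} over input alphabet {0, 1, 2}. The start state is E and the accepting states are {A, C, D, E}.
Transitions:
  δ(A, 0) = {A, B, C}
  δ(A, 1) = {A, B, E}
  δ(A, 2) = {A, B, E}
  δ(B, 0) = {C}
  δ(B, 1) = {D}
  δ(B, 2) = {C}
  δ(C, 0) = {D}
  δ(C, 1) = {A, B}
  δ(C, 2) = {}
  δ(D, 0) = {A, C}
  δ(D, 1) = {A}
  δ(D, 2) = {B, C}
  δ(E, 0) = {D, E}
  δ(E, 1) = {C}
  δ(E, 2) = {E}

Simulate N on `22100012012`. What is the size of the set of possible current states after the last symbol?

4

Start: {E}
read 2: {E}
read 2: {E}
read 1: {C}
read 0: {D}
read 0: {A, C}
read 0: {A, B, C, D}
read 1: {A, B, D, E}
read 2: {A, B, C, E}
read 0: {A, B, C, D, E}
read 1: {A, B, C, D, E}
read 2: {A, B, C, E}
Final reachable set {A, B, C, E} has 4 states.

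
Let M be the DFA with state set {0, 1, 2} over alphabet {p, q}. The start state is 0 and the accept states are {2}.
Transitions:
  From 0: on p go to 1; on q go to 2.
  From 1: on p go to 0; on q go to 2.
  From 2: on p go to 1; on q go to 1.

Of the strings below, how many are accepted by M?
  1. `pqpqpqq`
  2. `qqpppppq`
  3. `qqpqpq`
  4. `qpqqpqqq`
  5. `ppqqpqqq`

4

`pqpqpqq`: rejected
`qqpppppq`: accepted
`qqpqpq`: accepted
`qpqqpqqq`: accepted
`ppqqpqqq`: accepted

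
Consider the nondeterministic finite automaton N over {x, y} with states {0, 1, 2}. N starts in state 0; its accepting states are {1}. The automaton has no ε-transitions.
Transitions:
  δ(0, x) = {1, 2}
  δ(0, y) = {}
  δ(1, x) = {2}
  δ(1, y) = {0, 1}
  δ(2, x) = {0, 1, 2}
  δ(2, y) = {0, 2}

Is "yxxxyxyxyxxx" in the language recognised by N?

rejected

Start: {0}
read y: {}
The reachable set is empty and stays empty for the remaining 11 symbols.
Reachable ∩ accepting = {} — empty.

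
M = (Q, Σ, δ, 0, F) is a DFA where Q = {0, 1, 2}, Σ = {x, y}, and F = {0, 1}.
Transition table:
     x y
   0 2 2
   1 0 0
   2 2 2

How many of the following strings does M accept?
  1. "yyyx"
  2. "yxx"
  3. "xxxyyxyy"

0

"yyyx": rejected
"yxx": rejected
"xxxyyxyy": rejected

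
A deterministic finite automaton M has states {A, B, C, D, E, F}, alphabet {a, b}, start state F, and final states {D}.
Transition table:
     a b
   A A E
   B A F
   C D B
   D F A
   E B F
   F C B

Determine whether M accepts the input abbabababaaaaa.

F --a--> C
C --b--> B
B --b--> F
F --a--> C
C --b--> B
B --a--> A
A --b--> E
E --a--> B
B --b--> F
F --a--> C
C --a--> D
D --a--> F
F --a--> C
C --a--> D
End in state D, which is an accepting state.

accepted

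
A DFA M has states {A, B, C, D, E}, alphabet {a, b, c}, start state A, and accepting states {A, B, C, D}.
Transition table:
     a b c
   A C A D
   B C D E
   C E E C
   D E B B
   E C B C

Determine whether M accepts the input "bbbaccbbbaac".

A --b--> A
A --b--> A
A --b--> A
A --a--> C
C --c--> C
C --c--> C
C --b--> E
E --b--> B
B --b--> D
D --a--> E
E --a--> C
C --c--> C
End in state C, which is an accepting state.

accepted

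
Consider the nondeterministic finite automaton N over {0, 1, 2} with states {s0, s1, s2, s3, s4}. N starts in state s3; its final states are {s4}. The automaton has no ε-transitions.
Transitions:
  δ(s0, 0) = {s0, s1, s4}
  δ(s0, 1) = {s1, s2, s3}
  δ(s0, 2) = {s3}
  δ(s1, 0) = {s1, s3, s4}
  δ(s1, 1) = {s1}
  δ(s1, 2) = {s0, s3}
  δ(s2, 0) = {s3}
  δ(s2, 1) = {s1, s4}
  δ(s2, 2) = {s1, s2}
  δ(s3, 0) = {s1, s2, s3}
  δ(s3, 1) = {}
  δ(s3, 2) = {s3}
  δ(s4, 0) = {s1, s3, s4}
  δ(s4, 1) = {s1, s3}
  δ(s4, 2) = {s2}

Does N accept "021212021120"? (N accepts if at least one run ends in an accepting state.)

Start: {s3}
read 0: {s1, s2, s3}
read 2: {s0, s1, s2, s3}
read 1: {s1, s2, s3, s4}
read 2: {s0, s1, s2, s3}
read 1: {s1, s2, s3, s4}
read 2: {s0, s1, s2, s3}
read 0: {s0, s1, s2, s3, s4}
read 2: {s0, s1, s2, s3}
read 1: {s1, s2, s3, s4}
read 1: {s1, s3, s4}
read 2: {s0, s2, s3}
read 0: {s0, s1, s2, s3, s4}
Reachable ∩ accepting = {s4} — nonempty.

accepted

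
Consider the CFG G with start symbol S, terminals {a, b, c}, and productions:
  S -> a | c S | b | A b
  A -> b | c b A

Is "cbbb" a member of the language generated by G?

S ⇒ Ab ⇒ cbAb ⇒ cbbb

yes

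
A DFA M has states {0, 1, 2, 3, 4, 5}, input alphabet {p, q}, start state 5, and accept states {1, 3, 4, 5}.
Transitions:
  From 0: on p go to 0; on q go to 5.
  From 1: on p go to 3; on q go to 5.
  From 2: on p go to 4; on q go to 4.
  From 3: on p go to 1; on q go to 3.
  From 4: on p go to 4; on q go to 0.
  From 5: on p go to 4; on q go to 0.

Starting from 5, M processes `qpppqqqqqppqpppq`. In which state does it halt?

5

5 --q--> 0
0 --p--> 0
0 --p--> 0
0 --p--> 0
0 --q--> 5
5 --q--> 0
0 --q--> 5
5 --q--> 0
0 --q--> 5
5 --p--> 4
4 --p--> 4
4 --q--> 0
0 --p--> 0
0 --p--> 0
0 --p--> 0
0 --q--> 5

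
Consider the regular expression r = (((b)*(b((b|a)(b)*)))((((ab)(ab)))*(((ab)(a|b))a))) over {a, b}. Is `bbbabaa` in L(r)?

yes

Split as bbb·abaa: ((b)*(b((b|a)(b)*))) matches bbb and ((((ab)(ab)))*(((ab)(a|b))a)) matches abaa.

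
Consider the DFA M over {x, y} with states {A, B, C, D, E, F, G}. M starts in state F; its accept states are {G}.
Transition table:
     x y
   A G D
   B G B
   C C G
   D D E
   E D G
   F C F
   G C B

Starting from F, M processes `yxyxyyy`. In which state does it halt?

B

F --y--> F
F --x--> C
C --y--> G
G --x--> C
C --y--> G
G --y--> B
B --y--> B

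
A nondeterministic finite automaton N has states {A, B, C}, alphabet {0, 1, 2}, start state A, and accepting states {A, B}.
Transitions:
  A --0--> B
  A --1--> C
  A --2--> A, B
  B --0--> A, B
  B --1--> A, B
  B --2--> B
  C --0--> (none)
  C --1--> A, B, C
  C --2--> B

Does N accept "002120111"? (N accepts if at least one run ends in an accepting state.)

Start: {A}
read 0: {B}
read 0: {A, B}
read 2: {A, B}
read 1: {A, B, C}
read 2: {A, B}
read 0: {A, B}
read 1: {A, B, C}
read 1: {A, B, C}
read 1: {A, B, C}
Reachable ∩ accepting = {A, B} — nonempty.

accepted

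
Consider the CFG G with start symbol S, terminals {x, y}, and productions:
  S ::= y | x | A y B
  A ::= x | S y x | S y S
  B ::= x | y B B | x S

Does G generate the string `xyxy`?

S ⇒ AyB ⇒ xyB ⇒ xyxS ⇒ xyxy

yes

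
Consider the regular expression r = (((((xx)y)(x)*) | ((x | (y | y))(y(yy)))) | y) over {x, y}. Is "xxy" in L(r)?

The left alternative ((((xx)y)(x)*)|((x|(y|y))(y(yy)))) matches xxy.

yes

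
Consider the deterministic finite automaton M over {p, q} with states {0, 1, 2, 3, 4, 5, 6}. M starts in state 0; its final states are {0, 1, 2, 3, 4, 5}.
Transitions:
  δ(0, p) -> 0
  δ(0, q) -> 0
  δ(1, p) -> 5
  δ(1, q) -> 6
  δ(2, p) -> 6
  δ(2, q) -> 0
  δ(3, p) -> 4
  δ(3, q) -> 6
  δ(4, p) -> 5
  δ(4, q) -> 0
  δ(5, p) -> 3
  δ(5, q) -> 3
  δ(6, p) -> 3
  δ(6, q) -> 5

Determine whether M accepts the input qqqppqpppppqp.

0 --q--> 0
0 --q--> 0
0 --q--> 0
0 --p--> 0
0 --p--> 0
0 --q--> 0
0 --p--> 0
0 --p--> 0
0 --p--> 0
0 --p--> 0
0 --p--> 0
0 --q--> 0
0 --p--> 0
End in state 0, which is an accepting state.

accepted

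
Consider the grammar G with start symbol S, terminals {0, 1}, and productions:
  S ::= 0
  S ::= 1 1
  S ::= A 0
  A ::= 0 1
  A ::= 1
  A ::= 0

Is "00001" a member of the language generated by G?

no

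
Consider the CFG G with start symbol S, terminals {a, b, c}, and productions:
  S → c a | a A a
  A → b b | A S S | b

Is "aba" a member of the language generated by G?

S ⇒ aAa ⇒ aba

yes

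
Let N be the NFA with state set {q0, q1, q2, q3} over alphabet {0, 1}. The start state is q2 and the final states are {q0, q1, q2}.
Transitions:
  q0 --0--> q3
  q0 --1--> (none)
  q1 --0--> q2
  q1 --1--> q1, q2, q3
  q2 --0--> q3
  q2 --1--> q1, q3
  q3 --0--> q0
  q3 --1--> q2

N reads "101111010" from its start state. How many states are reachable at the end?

Start: {q2}
read 1: {q1, q3}
read 0: {q0, q2}
read 1: {q1, q3}
read 1: {q1, q2, q3}
read 1: {q1, q2, q3}
read 1: {q1, q2, q3}
read 0: {q0, q2, q3}
read 1: {q1, q2, q3}
read 0: {q0, q2, q3}
Final reachable set {q0, q2, q3} has 3 states.

3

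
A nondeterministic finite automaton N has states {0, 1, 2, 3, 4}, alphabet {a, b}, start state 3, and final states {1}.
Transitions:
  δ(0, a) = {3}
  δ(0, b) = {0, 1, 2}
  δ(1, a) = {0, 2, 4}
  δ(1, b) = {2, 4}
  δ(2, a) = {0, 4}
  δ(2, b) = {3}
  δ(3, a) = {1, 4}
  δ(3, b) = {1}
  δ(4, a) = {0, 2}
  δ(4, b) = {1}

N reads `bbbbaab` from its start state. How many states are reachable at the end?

4

Start: {3}
read b: {1}
read b: {2, 4}
read b: {1, 3}
read b: {1, 2, 4}
read a: {0, 2, 4}
read a: {0, 2, 3, 4}
read b: {0, 1, 2, 3}
Final reachable set {0, 1, 2, 3} has 4 states.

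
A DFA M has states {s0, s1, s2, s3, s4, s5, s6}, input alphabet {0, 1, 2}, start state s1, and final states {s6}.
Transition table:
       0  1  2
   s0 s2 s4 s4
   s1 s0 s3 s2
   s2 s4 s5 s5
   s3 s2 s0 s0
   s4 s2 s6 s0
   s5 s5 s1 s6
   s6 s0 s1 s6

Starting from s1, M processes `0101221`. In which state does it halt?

s1

s1 --0--> s0
s0 --1--> s4
s4 --0--> s2
s2 --1--> s5
s5 --2--> s6
s6 --2--> s6
s6 --1--> s1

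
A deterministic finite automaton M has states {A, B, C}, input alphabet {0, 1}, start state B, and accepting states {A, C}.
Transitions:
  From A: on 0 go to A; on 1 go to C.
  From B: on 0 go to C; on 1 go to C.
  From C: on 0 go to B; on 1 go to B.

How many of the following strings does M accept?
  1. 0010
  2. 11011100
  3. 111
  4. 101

0010: rejected
11011100: rejected
111: accepted
101: accepted

2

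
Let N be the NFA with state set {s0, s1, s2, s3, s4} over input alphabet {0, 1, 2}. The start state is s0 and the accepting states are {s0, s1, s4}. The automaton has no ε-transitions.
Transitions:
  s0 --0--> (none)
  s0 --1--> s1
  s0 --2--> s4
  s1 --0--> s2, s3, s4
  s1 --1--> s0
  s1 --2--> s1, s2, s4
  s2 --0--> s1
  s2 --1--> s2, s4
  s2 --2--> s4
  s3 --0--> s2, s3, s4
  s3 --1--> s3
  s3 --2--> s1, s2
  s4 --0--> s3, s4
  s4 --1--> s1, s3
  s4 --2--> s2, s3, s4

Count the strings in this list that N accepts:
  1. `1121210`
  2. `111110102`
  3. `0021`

2

`1121210`: accepted
`111110102`: accepted
`0021`: rejected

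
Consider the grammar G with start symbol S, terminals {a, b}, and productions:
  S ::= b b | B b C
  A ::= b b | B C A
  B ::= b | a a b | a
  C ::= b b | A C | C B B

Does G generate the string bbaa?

no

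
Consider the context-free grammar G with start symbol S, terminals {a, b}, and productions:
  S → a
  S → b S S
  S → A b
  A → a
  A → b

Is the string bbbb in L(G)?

no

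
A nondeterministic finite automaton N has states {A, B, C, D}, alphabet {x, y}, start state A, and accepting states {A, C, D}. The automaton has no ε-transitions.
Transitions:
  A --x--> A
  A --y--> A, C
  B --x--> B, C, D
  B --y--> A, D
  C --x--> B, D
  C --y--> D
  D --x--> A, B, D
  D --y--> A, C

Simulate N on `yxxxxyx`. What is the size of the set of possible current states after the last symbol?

Start: {A}
read y: {A, C}
read x: {A, B, D}
read x: {A, B, C, D}
read x: {A, B, C, D}
read x: {A, B, C, D}
read y: {A, C, D}
read x: {A, B, D}
Final reachable set {A, B, D} has 3 states.

3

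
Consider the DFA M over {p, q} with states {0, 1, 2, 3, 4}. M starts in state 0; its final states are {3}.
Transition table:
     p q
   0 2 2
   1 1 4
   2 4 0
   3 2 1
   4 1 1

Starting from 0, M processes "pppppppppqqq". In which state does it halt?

4

0 --p--> 2
2 --p--> 4
4 --p--> 1
1 --p--> 1
1 --p--> 1
1 --p--> 1
1 --p--> 1
1 --p--> 1
1 --p--> 1
1 --q--> 4
4 --q--> 1
1 --q--> 4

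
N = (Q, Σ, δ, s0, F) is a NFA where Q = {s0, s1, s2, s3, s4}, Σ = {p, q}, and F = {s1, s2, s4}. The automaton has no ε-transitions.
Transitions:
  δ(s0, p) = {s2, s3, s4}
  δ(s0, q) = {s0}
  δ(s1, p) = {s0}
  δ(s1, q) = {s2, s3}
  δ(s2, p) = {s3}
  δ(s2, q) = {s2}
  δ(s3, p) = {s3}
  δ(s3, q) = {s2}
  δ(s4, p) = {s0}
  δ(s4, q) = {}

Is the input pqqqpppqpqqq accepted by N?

accepted

Start: {s0}
read p: {s2, s3, s4}
read q: {s2}
read q: {s2}
read q: {s2}
read p: {s3}
read p: {s3}
read p: {s3}
read q: {s2}
read p: {s3}
read q: {s2}
read q: {s2}
read q: {s2}
Reachable ∩ accepting = {s2} — nonempty.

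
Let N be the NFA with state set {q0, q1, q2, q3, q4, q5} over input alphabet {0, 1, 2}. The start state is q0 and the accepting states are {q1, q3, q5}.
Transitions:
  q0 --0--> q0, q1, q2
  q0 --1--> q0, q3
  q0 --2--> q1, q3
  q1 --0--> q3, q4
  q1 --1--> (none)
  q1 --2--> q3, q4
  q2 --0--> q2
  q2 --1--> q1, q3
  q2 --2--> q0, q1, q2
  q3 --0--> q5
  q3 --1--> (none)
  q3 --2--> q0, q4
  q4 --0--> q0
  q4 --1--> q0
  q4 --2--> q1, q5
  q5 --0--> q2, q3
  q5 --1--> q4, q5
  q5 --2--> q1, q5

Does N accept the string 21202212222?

rejected

Start: {q0}
read 2: {q1, q3}
read 1: {}
The reachable set is empty and stays empty for the remaining 9 symbols.
Reachable ∩ accepting = {} — empty.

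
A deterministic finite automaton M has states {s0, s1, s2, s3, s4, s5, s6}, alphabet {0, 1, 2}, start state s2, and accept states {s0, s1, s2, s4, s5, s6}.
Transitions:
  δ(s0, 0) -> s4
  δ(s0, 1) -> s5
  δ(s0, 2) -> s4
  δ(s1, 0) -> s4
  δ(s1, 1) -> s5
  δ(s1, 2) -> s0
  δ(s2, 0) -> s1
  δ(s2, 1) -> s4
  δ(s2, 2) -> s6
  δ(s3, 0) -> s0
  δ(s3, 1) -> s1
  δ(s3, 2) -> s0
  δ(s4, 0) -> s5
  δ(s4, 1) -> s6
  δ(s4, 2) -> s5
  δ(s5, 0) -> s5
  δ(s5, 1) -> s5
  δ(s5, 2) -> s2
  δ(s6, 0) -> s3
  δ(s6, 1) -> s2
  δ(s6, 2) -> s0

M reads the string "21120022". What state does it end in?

s2 --2--> s6
s6 --1--> s2
s2 --1--> s4
s4 --2--> s5
s5 --0--> s5
s5 --0--> s5
s5 --2--> s2
s2 --2--> s6

s6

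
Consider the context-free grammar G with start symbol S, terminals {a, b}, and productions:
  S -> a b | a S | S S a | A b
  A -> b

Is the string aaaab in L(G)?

S ⇒ aS ⇒ aaS ⇒ aaaS ⇒ aaaab

yes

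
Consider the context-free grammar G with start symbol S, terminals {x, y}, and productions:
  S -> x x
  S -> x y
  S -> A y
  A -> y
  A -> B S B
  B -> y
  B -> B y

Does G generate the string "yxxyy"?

S ⇒ Ay ⇒ BSBy ⇒ ySBy ⇒ yxxBy ⇒ yxxyy

yes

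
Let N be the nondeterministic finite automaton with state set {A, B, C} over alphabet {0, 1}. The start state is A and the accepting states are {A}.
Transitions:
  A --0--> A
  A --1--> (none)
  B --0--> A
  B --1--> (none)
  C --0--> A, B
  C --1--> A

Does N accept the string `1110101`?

rejected

Start: {A}
read 1: {}
The reachable set is empty and stays empty for the remaining 6 symbols.
Reachable ∩ accepting = {} — empty.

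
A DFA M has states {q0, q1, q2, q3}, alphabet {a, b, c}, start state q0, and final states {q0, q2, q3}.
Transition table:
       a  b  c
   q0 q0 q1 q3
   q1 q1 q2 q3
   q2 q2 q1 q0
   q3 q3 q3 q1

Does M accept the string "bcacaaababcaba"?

q0 --b--> q1
q1 --c--> q3
q3 --a--> q3
q3 --c--> q1
q1 --a--> q1
q1 --a--> q1
q1 --a--> q1
q1 --b--> q2
q2 --a--> q2
q2 --b--> q1
q1 --c--> q3
q3 --a--> q3
q3 --b--> q3
q3 --a--> q3
End in state q3, which is an accepting state.

accepted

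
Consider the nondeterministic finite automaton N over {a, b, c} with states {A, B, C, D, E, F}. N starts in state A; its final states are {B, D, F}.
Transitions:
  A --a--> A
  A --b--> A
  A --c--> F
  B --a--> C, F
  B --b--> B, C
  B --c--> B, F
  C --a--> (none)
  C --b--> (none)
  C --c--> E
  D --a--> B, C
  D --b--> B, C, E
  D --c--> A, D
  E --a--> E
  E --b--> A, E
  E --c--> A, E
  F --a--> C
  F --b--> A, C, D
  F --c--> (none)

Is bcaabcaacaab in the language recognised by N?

rejected

Start: {A}
read b: {A}
read c: {F}
read a: {C}
read a: {}
The reachable set is empty and stays empty for the remaining 8 symbols.
Reachable ∩ accepting = {} — empty.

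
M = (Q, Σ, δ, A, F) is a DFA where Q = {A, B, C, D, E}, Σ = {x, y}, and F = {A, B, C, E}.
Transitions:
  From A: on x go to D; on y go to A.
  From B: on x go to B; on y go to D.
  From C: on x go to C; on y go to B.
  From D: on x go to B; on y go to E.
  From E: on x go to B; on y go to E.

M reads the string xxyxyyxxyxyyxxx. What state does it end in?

B

A --x--> D
D --x--> B
B --y--> D
D --x--> B
B --y--> D
D --y--> E
E --x--> B
B --x--> B
B --y--> D
D --x--> B
B --y--> D
D --y--> E
E --x--> B
B --x--> B
B --x--> B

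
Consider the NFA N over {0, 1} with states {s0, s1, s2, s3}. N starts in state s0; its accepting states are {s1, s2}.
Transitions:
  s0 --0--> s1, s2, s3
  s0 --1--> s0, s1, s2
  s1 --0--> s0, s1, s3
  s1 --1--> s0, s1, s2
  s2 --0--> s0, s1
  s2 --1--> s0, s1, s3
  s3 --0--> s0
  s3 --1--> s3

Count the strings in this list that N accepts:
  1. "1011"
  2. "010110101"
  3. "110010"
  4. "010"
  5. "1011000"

"1011": accepted
"010110101": accepted
"110010": accepted
"010": accepted
"1011000": accepted

5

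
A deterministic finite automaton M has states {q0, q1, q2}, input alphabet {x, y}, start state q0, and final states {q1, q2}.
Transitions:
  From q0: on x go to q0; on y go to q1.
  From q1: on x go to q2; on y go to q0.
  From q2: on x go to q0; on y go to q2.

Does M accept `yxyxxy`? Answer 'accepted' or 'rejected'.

q0 --y--> q1
q1 --x--> q2
q2 --y--> q2
q2 --x--> q0
q0 --x--> q0
q0 --y--> q1
End in state q1, which is an accepting state.

accepted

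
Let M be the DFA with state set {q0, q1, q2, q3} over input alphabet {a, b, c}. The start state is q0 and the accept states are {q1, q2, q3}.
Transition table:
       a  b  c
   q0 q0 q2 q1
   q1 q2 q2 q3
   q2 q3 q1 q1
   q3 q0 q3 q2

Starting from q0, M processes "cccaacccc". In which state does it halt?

q0 --c--> q1
q1 --c--> q3
q3 --c--> q2
q2 --a--> q3
q3 --a--> q0
q0 --c--> q1
q1 --c--> q3
q3 --c--> q2
q2 --c--> q1

q1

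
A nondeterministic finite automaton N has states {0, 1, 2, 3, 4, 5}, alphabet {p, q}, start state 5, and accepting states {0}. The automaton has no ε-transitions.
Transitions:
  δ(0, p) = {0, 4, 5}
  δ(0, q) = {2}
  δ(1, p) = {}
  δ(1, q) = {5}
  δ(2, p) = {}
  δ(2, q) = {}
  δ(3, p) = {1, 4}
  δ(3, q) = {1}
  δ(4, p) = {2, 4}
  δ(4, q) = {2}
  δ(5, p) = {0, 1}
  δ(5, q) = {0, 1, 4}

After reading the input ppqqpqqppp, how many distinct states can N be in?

5

Start: {5}
read p: {0, 1}
read p: {0, 4, 5}
read q: {0, 1, 2, 4}
read q: {2, 5}
read p: {0, 1}
read q: {2, 5}
read q: {0, 1, 4}
read p: {0, 2, 4, 5}
read p: {0, 1, 2, 4, 5}
read p: {0, 1, 2, 4, 5}
Final reachable set {0, 1, 2, 4, 5} has 5 states.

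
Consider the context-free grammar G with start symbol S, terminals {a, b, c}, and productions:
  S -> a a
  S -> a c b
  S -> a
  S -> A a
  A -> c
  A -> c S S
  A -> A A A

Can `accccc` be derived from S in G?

no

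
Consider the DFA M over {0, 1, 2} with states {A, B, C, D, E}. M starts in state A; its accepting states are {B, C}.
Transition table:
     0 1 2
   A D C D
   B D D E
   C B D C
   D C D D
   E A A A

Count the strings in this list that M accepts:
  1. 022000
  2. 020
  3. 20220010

022000: rejected
020: accepted
20220010: accepted

2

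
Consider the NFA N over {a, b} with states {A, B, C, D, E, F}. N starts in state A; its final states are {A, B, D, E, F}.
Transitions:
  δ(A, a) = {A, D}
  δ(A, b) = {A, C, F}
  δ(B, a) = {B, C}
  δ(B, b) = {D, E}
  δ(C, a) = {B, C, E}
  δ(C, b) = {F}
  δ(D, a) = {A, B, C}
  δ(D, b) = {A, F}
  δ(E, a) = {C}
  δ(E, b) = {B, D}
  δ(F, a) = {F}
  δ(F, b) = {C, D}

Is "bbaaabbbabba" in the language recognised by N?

Start: {A}
read b: {A, C, F}
read b: {A, C, D, F}
read a: {A, B, C, D, E, F}
read a: {A, B, C, D, E, F}
read a: {A, B, C, D, E, F}
read b: {A, B, C, D, E, F}
read b: {A, B, C, D, E, F}
read b: {A, B, C, D, E, F}
read a: {A, B, C, D, E, F}
read b: {A, B, C, D, E, F}
read b: {A, B, C, D, E, F}
read a: {A, B, C, D, E, F}
Reachable ∩ accepting = {A, B, D, E, F} — nonempty.

accepted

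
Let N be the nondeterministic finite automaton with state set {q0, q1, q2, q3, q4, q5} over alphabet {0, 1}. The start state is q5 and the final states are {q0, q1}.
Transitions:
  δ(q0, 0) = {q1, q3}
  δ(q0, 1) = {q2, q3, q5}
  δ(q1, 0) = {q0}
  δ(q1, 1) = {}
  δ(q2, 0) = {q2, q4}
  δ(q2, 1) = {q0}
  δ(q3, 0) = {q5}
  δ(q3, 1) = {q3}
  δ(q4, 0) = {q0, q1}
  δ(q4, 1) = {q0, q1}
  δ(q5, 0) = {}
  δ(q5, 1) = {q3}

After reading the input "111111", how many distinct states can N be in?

Start: {q5}
read 1: {q3}
read 1: {q3}
read 1: {q3}
read 1: {q3}
read 1: {q3}
read 1: {q3}
Final reachable set {q3} has 1 state.

1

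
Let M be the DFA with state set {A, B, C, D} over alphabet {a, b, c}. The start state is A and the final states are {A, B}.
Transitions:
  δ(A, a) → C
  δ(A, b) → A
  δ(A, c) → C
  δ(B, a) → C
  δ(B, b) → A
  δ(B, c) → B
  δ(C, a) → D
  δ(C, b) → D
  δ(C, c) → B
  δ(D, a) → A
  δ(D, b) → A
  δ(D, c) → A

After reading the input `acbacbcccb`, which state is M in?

A

A --a--> C
C --c--> B
B --b--> A
A --a--> C
C --c--> B
B --b--> A
A --c--> C
C --c--> B
B --c--> B
B --b--> A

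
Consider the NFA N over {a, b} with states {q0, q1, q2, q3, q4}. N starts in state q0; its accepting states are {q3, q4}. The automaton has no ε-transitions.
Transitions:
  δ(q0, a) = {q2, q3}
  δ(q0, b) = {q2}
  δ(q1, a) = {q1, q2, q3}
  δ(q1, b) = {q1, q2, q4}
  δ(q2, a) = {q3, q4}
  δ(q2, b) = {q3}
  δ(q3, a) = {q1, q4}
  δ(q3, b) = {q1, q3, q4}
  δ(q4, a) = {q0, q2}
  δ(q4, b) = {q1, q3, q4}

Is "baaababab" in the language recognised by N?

Start: {q0}
read b: {q2}
read a: {q3, q4}
read a: {q0, q1, q2, q4}
read a: {q0, q1, q2, q3, q4}
read b: {q1, q2, q3, q4}
read a: {q0, q1, q2, q3, q4}
read b: {q1, q2, q3, q4}
read a: {q0, q1, q2, q3, q4}
read b: {q1, q2, q3, q4}
Reachable ∩ accepting = {q3, q4} — nonempty.

accepted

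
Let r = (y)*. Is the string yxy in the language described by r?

no

yxy cannot be split into zero or more pieces each matching y.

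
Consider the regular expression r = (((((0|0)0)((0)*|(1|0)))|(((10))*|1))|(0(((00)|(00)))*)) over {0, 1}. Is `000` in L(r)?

yes

The left alternative ((((0|0)0)((0)*|(1|0)))|(((10))*|1)) matches 000.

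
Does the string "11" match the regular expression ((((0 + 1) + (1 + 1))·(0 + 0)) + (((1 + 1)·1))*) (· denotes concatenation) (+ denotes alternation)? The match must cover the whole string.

yes

The right alternative (((1+1)·1))* matches 11.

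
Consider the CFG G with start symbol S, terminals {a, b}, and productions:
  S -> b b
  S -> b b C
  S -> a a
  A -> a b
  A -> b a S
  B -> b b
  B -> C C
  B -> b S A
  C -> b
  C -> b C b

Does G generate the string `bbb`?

S ⇒ bbC ⇒ bbb

yes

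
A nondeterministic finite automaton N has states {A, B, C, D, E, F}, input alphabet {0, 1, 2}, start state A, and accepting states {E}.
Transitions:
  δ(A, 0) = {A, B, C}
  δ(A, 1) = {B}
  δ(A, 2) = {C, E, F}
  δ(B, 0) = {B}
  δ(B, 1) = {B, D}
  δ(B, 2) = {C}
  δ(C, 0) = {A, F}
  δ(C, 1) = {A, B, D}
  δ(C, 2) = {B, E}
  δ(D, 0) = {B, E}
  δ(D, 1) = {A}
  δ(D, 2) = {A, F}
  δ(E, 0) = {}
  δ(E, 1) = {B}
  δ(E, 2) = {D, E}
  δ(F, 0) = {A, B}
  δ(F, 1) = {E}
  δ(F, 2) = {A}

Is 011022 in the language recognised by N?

Start: {A}
read 0: {A, B, C}
read 1: {A, B, D}
read 1: {A, B, D}
read 0: {A, B, C, E}
read 2: {B, C, D, E, F}
read 2: {A, B, C, D, E, F}
Reachable ∩ accepting = {E} — nonempty.

accepted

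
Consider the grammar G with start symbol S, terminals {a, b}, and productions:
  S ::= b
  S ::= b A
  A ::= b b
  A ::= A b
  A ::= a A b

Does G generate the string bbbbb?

S ⇒ bA ⇒ bAb ⇒ bAbb ⇒ bbbbb

yes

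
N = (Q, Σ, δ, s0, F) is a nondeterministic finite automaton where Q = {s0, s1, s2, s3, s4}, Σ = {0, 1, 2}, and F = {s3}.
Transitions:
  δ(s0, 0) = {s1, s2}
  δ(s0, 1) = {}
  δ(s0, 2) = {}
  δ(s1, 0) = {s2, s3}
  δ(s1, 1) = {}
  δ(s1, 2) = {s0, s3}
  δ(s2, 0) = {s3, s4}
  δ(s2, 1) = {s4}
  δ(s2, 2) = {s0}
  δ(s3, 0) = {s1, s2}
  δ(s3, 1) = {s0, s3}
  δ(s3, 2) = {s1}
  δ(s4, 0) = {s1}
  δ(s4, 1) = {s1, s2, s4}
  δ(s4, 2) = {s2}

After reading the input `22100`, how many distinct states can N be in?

0

Start: {s0}
read 2: {}
The reachable set is empty and stays empty for the remaining 4 symbols.
Final reachable set {} has 0 states.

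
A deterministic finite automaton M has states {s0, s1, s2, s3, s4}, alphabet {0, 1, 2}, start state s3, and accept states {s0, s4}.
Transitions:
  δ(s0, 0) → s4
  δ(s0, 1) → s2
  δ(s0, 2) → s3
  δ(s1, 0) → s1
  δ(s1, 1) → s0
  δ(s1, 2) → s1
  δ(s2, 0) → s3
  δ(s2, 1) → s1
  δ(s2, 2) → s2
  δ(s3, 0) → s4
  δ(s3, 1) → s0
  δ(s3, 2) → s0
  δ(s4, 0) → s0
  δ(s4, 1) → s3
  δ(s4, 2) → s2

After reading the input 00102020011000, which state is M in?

s3 --0--> s4
s4 --0--> s0
s0 --1--> s2
s2 --0--> s3
s3 --2--> s0
s0 --0--> s4
s4 --2--> s2
s2 --0--> s3
s3 --0--> s4
s4 --1--> s3
s3 --1--> s0
s0 --0--> s4
s4 --0--> s0
s0 --0--> s4

s4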